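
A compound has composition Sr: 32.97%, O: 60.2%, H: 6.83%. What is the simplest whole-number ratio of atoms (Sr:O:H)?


Assume 100 g of compound, divide each mass% by atomic mass to get moles, then normalize by the smallest to get a raw atom ratio.
Moles per 100 g: Sr: 32.97/87.62 = 0.3763, O: 60.2/15.999 = 3.7627, H: 6.83/1.008 = 6.7758
Raw ratio (divide by min = 0.3763): Sr: 1.0, O: 10.0, H: 18.007
Multiply by 1 to clear fractions: Sr: 1.0 ~= 1, O: 10.0 ~= 10, H: 18.007 ~= 18
Reduce by GCD to get the simplest whole-number ratio:

1:10:18


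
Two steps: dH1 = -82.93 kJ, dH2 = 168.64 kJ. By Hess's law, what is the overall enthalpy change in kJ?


Hess's law: enthalpy is a state function, so add the step enthalpies.
dH_total = dH1 + dH2 = -82.93 + (168.64)
dH_total = 85.71 kJ:

85.71 kJ


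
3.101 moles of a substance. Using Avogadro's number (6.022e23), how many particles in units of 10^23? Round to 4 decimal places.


N = n * NA, then divide by 1e23 for the requested units.
N / 1e23 = n * 6.022
N / 1e23 = 3.101 * 6.022
N / 1e23 = 18.674222, rounded to 4 dp:

18.6742


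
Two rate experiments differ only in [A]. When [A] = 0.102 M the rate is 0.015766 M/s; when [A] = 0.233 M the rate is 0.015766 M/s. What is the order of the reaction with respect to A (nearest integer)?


Rate is proportional to [A]^n, so rate2/rate1 = ([A]2/[A]1)^n. Take logs to solve for n.
rate2/rate1 = 0.015766 / 0.015766 = 1.0
[A]2/[A]1 = 0.233 / 0.102 = 2.2843
n = ln(1.0) / ln(2.2843) = 0.0
Nearest integer order:

0


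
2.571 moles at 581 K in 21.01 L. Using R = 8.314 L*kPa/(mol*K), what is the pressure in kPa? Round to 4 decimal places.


PV = nRT, solve for P = nRT / V.
nRT = 2.571 * 8.314 * 581 = 12419.0458
P = 12419.0458 / 21.01
P = 591.10165635 kPa, rounded to 4 dp:

591.1017 kPa


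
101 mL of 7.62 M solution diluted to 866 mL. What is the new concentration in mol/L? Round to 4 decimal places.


Dilution: M1*V1 = M2*V2, solve for M2.
M2 = M1*V1 / V2
M2 = 7.62 * 101 / 866
M2 = 769.62 / 866
M2 = 0.8887067 mol/L, rounded to 4 dp:

0.8887 mol/L


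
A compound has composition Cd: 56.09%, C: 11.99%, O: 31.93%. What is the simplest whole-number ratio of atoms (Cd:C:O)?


Assume 100 g of compound, divide each mass% by atomic mass to get moles, then normalize by the smallest to get a raw atom ratio.
Moles per 100 g: Cd: 56.09/112.414 = 0.499, C: 11.99/12.011 = 0.9983, O: 31.93/15.999 = 1.9957
Raw ratio (divide by min = 0.499): Cd: 1.0, C: 2.001, O: 4.0
Multiply by 1 to clear fractions: Cd: 1.0 ~= 1, C: 2.001 ~= 2, O: 4.0 ~= 4
Reduce by GCD to get the simplest whole-number ratio:

1:2:4


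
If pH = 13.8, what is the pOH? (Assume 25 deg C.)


At 25 deg C, pH + pOH = 14.
pOH = 14 - pH = 14 - 13.8
pOH = 0.2:

0.20


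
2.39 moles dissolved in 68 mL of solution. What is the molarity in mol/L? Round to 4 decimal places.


Convert volume to liters: V_L = V_mL / 1000.
V_L = 68 / 1000 = 0.068 L
M = n / V_L = 2.39 / 0.068
M = 35.14705882 mol/L, rounded to 4 dp:

35.1471 mol/L


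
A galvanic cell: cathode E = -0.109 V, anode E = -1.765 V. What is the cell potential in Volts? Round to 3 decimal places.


Standard cell potential: E_cell = E_cathode - E_anode.
E_cell = -0.109 - (-1.765)
E_cell = 1.656 V, rounded to 3 dp:

1.656 V


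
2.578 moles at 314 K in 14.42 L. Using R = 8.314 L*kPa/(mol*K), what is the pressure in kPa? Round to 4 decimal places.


PV = nRT, solve for P = nRT / V.
nRT = 2.578 * 8.314 * 314 = 6730.1165
P = 6730.1165 / 14.42
P = 466.72097781 kPa, rounded to 4 dp:

466.7210 kPa


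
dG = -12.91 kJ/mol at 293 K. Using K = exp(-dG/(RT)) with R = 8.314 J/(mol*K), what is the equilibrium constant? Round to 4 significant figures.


dG is in kJ/mol; multiply by 1000 to match R in J/(mol*K).
RT = 8.314 * 293 = 2436.002 J/mol
exponent = -dG*1000 / (RT) = -(-12.91*1000) / 2436.002 = 5.29966724
K = exp(5.29966724)
K = 200.27016, rounded to 4 significant figures:

200.3


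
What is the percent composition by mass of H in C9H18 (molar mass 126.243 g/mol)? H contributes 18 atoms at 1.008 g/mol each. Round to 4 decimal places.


pct = 100 * (n_elem * M_elem) / M_total
mass_contribution = 18 * 1.008 = 18.144 g/mol
pct = 100 * 18.144 / 126.243
pct = 14.37228203 %, rounded to 4 dp:

14.3723 %


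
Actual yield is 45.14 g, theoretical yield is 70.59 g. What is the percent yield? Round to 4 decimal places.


% yield = 100 * actual / theoretical
% yield = 100 * 45.14 / 70.59
% yield = 63.94673466 %, rounded to 4 dp:

63.9467 %


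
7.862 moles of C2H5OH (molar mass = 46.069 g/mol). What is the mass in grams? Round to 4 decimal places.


mass = n * M
mass = 7.862 * 46.069
mass = 362.194478 g, rounded to 4 dp:

362.1945 g


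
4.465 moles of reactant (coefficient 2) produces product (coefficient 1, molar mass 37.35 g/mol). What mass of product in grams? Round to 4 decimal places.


Use the coefficient ratio to convert reactant moles to product moles, then multiply by the product's molar mass.
moles_P = moles_R * (coeff_P / coeff_R) = 4.465 * (1/2) = 2.2325
mass_P = moles_P * M_P = 2.2325 * 37.35
mass_P = 83.383875 g, rounded to 4 dp:

83.3839 g


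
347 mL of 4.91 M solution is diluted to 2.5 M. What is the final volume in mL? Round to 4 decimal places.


Dilution: M1*V1 = M2*V2, solve for V2.
V2 = M1*V1 / M2
V2 = 4.91 * 347 / 2.5
V2 = 1703.77 / 2.5
V2 = 681.508 mL, rounded to 4 dp:

681.5080 mL


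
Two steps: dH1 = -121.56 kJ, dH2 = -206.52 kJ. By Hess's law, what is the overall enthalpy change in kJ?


Hess's law: enthalpy is a state function, so add the step enthalpies.
dH_total = dH1 + dH2 = -121.56 + (-206.52)
dH_total = -328.08 kJ:

-328.08 kJ


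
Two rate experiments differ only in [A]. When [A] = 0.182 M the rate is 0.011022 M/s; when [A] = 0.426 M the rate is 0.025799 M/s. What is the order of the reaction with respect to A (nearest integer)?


Rate is proportional to [A]^n, so rate2/rate1 = ([A]2/[A]1)^n. Take logs to solve for n.
rate2/rate1 = 0.025799 / 0.011022 = 2.3407
[A]2/[A]1 = 0.426 / 0.182 = 2.3407
n = ln(2.3407) / ln(2.3407) = 1.0
Nearest integer order:

1


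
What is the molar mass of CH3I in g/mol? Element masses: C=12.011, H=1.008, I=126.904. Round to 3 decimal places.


M = sum(count * atomic_mass) over atoms.
M = 1*12.011 + 3*1.008 + 1*126.904
M = 12.011 + 3.024 + 126.904
M = 141.939 g/mol, rounded to 3 dp:

141.939 g/mol


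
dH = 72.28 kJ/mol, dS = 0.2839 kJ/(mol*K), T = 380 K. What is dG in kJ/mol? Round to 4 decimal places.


Gibbs: dG = dH - T*dS (consistent units, dS already in kJ/(mol*K)).
T*dS = 380 * 0.2839 = 107.882
dG = 72.28 - (107.882)
dG = -35.602 kJ/mol, rounded to 4 dp:

-35.6020 kJ/mol


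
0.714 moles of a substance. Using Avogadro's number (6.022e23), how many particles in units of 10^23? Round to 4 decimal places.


N = n * NA, then divide by 1e23 for the requested units.
N / 1e23 = n * 6.022
N / 1e23 = 0.714 * 6.022
N / 1e23 = 4.299708, rounded to 4 dp:

4.2997


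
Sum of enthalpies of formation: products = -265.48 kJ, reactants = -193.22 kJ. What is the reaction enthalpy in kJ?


dH_rxn = sum(dH_f products) - sum(dH_f reactants)
dH_rxn = -265.48 - (-193.22)
dH_rxn = -72.26 kJ:

-72.26 kJ


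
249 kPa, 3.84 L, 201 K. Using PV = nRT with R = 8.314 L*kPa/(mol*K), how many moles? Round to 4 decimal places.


PV = nRT, solve for n = PV / (RT).
PV = 249 * 3.84 = 956.16
RT = 8.314 * 201 = 1671.114
n = 956.16 / 1671.114
n = 0.57216922 mol, rounded to 4 dp:

0.5722 mol


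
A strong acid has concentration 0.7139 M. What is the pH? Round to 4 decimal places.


A strong acid dissociates completely, so [H+] equals the given concentration.
pH = -log10([H+]) = -log10(0.7139)
pH = 0.14636262, rounded to 4 dp:

0.1464


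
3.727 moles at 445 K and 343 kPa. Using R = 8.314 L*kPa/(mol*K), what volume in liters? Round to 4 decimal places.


PV = nRT, solve for V = nRT / P.
nRT = 3.727 * 8.314 * 445 = 13788.8937
V = 13788.8937 / 343
V = 40.20085627 L, rounded to 4 dp:

40.2009 L


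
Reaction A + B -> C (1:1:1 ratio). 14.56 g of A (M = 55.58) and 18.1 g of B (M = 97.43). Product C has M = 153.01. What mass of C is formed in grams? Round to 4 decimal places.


Find moles of each reactant; the smaller value is the limiting reagent in a 1:1:1 reaction, so moles_C equals moles of the limiter.
n_A = mass_A / M_A = 14.56 / 55.58 = 0.261965 mol
n_B = mass_B / M_B = 18.1 / 97.43 = 0.185774 mol
Limiting reagent: B (smaller), n_limiting = 0.185774 mol
mass_C = n_limiting * M_C = 0.185774 * 153.01
mass_C = 28.42527974 g, rounded to 4 dp:

28.4253 g


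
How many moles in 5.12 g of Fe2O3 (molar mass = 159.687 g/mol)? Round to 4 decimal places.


n = mass / M
n = 5.12 / 159.687
n = 0.03206272 mol, rounded to 4 dp:

0.0321 mol


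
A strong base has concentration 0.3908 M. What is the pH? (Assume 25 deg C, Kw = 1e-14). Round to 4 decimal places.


A strong base dissociates completely, so [OH-] equals the given concentration.
pOH = -log10([OH-]) = -log10(0.3908) = 0.408045
pH = 14 - pOH = 14 - 0.408045
pH = 13.591955, rounded to 4 dp:

13.5920


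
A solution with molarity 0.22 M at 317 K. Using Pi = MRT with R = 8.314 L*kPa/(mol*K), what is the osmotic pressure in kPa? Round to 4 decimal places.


Osmotic pressure (van't Hoff): Pi = M*R*T.
RT = 8.314 * 317 = 2635.538
Pi = 0.22 * 2635.538
Pi = 579.81836 kPa, rounded to 4 dp:

579.8184 kPa


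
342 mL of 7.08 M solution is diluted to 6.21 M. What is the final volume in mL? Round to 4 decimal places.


Dilution: M1*V1 = M2*V2, solve for V2.
V2 = M1*V1 / M2
V2 = 7.08 * 342 / 6.21
V2 = 2421.36 / 6.21
V2 = 389.91304348 mL, rounded to 4 dp:

389.9130 mL


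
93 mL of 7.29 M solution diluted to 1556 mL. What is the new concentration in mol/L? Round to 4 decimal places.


Dilution: M1*V1 = M2*V2, solve for M2.
M2 = M1*V1 / V2
M2 = 7.29 * 93 / 1556
M2 = 677.97 / 1556
M2 = 0.43571337 mol/L, rounded to 4 dp:

0.4357 mol/L


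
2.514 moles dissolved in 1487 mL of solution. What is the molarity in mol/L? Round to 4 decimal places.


Convert volume to liters: V_L = V_mL / 1000.
V_L = 1487 / 1000 = 1.487 L
M = n / V_L = 2.514 / 1.487
M = 1.69065232 mol/L, rounded to 4 dp:

1.6907 mol/L


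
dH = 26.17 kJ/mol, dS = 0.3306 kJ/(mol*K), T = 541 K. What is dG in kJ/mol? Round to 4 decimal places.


Gibbs: dG = dH - T*dS (consistent units, dS already in kJ/(mol*K)).
T*dS = 541 * 0.3306 = 178.8546
dG = 26.17 - (178.8546)
dG = -152.6846 kJ/mol, rounded to 4 dp:

-152.6846 kJ/mol


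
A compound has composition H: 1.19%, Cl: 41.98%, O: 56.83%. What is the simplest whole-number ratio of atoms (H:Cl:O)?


Assume 100 g of compound, divide each mass% by atomic mass to get moles, then normalize by the smallest to get a raw atom ratio.
Moles per 100 g: H: 1.19/1.008 = 1.1806, Cl: 41.98/35.453 = 1.1841, O: 56.83/15.999 = 3.5521
Raw ratio (divide by min = 1.1806): H: 1.0, Cl: 1.003, O: 3.009
Multiply by 1 to clear fractions: H: 1.0 ~= 1, Cl: 1.003 ~= 1, O: 3.009 ~= 3
Reduce by GCD to get the simplest whole-number ratio:

1:1:3


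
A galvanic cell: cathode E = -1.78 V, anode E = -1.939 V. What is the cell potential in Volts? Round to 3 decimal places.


Standard cell potential: E_cell = E_cathode - E_anode.
E_cell = -1.78 - (-1.939)
E_cell = 0.159 V, rounded to 3 dp:

0.159 V


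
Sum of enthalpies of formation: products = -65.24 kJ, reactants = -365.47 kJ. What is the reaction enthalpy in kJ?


dH_rxn = sum(dH_f products) - sum(dH_f reactants)
dH_rxn = -65.24 - (-365.47)
dH_rxn = 300.23 kJ:

300.23 kJ


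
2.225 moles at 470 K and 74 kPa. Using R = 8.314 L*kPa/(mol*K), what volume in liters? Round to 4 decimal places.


PV = nRT, solve for V = nRT / P.
nRT = 2.225 * 8.314 * 470 = 8694.3655
V = 8694.3655 / 74
V = 117.49142568 L, rounded to 4 dp:

117.4914 L


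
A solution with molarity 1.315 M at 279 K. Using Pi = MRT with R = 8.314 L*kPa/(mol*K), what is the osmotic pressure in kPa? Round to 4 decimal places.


Osmotic pressure (van't Hoff): Pi = M*R*T.
RT = 8.314 * 279 = 2319.606
Pi = 1.315 * 2319.606
Pi = 3050.28189 kPa, rounded to 4 dp:

3050.2819 kPa


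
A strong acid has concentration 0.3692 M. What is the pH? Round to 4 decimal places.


A strong acid dissociates completely, so [H+] equals the given concentration.
pH = -log10([H+]) = -log10(0.3692)
pH = 0.43273831, rounded to 4 dp:

0.4327


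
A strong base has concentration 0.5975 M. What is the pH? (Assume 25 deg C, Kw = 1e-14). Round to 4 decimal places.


A strong base dissociates completely, so [OH-] equals the given concentration.
pOH = -log10([OH-]) = -log10(0.5975) = 0.223662
pH = 14 - pOH = 14 - 0.223662
pH = 13.776338, rounded to 4 dp:

13.7763


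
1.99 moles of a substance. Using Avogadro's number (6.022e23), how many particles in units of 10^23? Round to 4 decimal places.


N = n * NA, then divide by 1e23 for the requested units.
N / 1e23 = n * 6.022
N / 1e23 = 1.99 * 6.022
N / 1e23 = 11.98378, rounded to 4 dp:

11.9838


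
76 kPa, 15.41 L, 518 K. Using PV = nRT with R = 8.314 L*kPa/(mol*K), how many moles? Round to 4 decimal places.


PV = nRT, solve for n = PV / (RT).
PV = 76 * 15.41 = 1171.16
RT = 8.314 * 518 = 4306.652
n = 1171.16 / 4306.652
n = 0.2719421 mol, rounded to 4 dp:

0.2719 mol


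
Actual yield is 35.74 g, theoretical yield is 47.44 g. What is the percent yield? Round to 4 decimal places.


% yield = 100 * actual / theoretical
% yield = 100 * 35.74 / 47.44
% yield = 75.33726813 %, rounded to 4 dp:

75.3373 %


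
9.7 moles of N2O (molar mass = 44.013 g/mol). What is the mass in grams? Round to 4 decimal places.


mass = n * M
mass = 9.7 * 44.013
mass = 426.9261 g, rounded to 4 dp:

426.9261 g


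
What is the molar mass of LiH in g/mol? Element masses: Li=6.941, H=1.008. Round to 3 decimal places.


M = sum(count * atomic_mass) over atoms.
M = 1*6.941 + 1*1.008
M = 6.941 + 1.008
M = 7.949 g/mol, rounded to 3 dp:

7.949 g/mol


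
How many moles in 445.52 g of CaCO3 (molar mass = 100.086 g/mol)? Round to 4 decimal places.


n = mass / M
n = 445.52 / 100.086
n = 4.45137182 mol, rounded to 4 dp:

4.4514 mol


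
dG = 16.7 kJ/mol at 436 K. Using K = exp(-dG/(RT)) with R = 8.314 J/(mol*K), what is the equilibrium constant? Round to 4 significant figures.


dG is in kJ/mol; multiply by 1000 to match R in J/(mol*K).
RT = 8.314 * 436 = 3624.904 J/mol
exponent = -dG*1000 / (RT) = -(16.7*1000) / 3624.904 = -4.60701856
K = exp(-4.60701856)
K = 0.0099815333, rounded to 4 significant figures:

0.009982


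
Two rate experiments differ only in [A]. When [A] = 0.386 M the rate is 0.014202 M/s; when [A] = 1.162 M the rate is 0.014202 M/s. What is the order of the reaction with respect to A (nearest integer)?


Rate is proportional to [A]^n, so rate2/rate1 = ([A]2/[A]1)^n. Take logs to solve for n.
rate2/rate1 = 0.014202 / 0.014202 = 1.0
[A]2/[A]1 = 1.162 / 0.386 = 3.0104
n = ln(1.0) / ln(3.0104) = 0.0
Nearest integer order:

0


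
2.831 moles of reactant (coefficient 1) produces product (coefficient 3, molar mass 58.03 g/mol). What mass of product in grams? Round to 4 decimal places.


Use the coefficient ratio to convert reactant moles to product moles, then multiply by the product's molar mass.
moles_P = moles_R * (coeff_P / coeff_R) = 2.831 * (3/1) = 8.493
mass_P = moles_P * M_P = 8.493 * 58.03
mass_P = 492.84879 g, rounded to 4 dp:

492.8488 g


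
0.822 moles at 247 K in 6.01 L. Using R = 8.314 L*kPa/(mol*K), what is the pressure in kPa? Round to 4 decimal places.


PV = nRT, solve for P = nRT / V.
nRT = 0.822 * 8.314 * 247 = 1688.0247
P = 1688.0247 / 6.01
P = 280.86933444 kPa, rounded to 4 dp:

280.8693 kPa


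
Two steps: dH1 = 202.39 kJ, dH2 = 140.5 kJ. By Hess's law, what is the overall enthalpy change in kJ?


Hess's law: enthalpy is a state function, so add the step enthalpies.
dH_total = dH1 + dH2 = 202.39 + (140.5)
dH_total = 342.89 kJ:

342.89 kJ


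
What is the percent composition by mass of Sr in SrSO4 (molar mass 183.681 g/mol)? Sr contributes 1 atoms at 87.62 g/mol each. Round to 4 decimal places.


pct = 100 * (n_elem * M_elem) / M_total
mass_contribution = 1 * 87.62 = 87.62 g/mol
pct = 100 * 87.62 / 183.681
pct = 47.70226643 %, rounded to 4 dp:

47.7023 %


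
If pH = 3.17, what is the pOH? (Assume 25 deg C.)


At 25 deg C, pH + pOH = 14.
pOH = 14 - pH = 14 - 3.17
pOH = 10.83:

10.83


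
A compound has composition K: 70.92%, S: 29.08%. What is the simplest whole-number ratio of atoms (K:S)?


Assume 100 g of compound, divide each mass% by atomic mass to get moles, then normalize by the smallest to get a raw atom ratio.
Moles per 100 g: K: 70.92/39.098 = 1.8139, S: 29.08/32.065 = 0.9069
Raw ratio (divide by min = 0.9069): K: 2.0, S: 1.0
Multiply by 1 to clear fractions: K: 2.0 ~= 2, S: 1.0 ~= 1
Reduce by GCD to get the simplest whole-number ratio:

2:1


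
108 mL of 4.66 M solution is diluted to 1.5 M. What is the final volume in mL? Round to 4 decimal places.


Dilution: M1*V1 = M2*V2, solve for V2.
V2 = M1*V1 / M2
V2 = 4.66 * 108 / 1.5
V2 = 503.28 / 1.5
V2 = 335.52 mL, rounded to 4 dp:

335.5200 mL


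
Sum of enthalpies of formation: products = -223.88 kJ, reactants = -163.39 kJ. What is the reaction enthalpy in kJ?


dH_rxn = sum(dH_f products) - sum(dH_f reactants)
dH_rxn = -223.88 - (-163.39)
dH_rxn = -60.49 kJ:

-60.49 kJ


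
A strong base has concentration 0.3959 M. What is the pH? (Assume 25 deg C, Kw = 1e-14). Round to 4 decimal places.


A strong base dissociates completely, so [OH-] equals the given concentration.
pOH = -log10([OH-]) = -log10(0.3959) = 0.402414
pH = 14 - pOH = 14 - 0.402414
pH = 13.597586, rounded to 4 dp:

13.5976


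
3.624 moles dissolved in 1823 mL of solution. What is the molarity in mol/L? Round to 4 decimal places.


Convert volume to liters: V_L = V_mL / 1000.
V_L = 1823 / 1000 = 1.823 L
M = n / V_L = 3.624 / 1.823
M = 1.98793198 mol/L, rounded to 4 dp:

1.9879 mol/L


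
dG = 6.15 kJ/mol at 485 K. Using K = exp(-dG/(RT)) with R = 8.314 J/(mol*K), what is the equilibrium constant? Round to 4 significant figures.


dG is in kJ/mol; multiply by 1000 to match R in J/(mol*K).
RT = 8.314 * 485 = 4032.29 J/mol
exponent = -dG*1000 / (RT) = -(6.15*1000) / 4032.29 = -1.52518792
K = exp(-1.52518792)
K = 0.21758017, rounded to 4 significant figures:

0.2176


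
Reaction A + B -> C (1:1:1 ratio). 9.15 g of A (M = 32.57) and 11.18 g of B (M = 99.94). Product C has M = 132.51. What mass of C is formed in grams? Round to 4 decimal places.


Find moles of each reactant; the smaller value is the limiting reagent in a 1:1:1 reaction, so moles_C equals moles of the limiter.
n_A = mass_A / M_A = 9.15 / 32.57 = 0.280933 mol
n_B = mass_B / M_B = 11.18 / 99.94 = 0.111867 mol
Limiting reagent: B (smaller), n_limiting = 0.111867 mol
mass_C = n_limiting * M_C = 0.111867 * 132.51
mass_C = 14.82349617 g, rounded to 4 dp:

14.8235 g


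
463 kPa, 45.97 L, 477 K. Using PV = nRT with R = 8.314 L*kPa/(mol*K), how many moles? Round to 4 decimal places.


PV = nRT, solve for n = PV / (RT).
PV = 463 * 45.97 = 21284.11
RT = 8.314 * 477 = 3965.778
n = 21284.11 / 3965.778
n = 5.36694439 mol, rounded to 4 dp:

5.3669 mol


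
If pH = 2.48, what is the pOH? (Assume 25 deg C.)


At 25 deg C, pH + pOH = 14.
pOH = 14 - pH = 14 - 2.48
pOH = 11.52:

11.52


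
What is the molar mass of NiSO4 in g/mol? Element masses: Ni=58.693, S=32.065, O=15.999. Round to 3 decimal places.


M = sum(count * atomic_mass) over atoms.
M = 1*58.693 + 1*32.065 + 4*15.999
M = 58.693 + 32.065 + 63.996
M = 154.754 g/mol, rounded to 3 dp:

154.754 g/mol


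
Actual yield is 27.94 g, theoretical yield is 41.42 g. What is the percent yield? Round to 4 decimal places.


% yield = 100 * actual / theoretical
% yield = 100 * 27.94 / 41.42
% yield = 67.45533559 %, rounded to 4 dp:

67.4553 %


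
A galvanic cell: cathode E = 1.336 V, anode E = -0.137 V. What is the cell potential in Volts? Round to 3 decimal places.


Standard cell potential: E_cell = E_cathode - E_anode.
E_cell = 1.336 - (-0.137)
E_cell = 1.473 V, rounded to 3 dp:

1.473 V


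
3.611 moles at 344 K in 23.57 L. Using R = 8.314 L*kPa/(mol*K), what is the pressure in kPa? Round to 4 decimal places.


PV = nRT, solve for P = nRT / V.
nRT = 3.611 * 8.314 * 344 = 10327.5178
P = 10327.5178 / 23.57
P = 438.16367416 kPa, rounded to 4 dp:

438.1637 kPa


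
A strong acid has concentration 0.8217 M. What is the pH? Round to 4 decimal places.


A strong acid dissociates completely, so [H+] equals the given concentration.
pH = -log10([H+]) = -log10(0.8217)
pH = 0.08528671, rounded to 4 dp:

0.0853


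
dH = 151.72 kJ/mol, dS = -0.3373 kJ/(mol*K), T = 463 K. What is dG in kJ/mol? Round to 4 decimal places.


Gibbs: dG = dH - T*dS (consistent units, dS already in kJ/(mol*K)).
T*dS = 463 * -0.3373 = -156.1699
dG = 151.72 - (-156.1699)
dG = 307.8899 kJ/mol, rounded to 4 dp:

307.8899 kJ/mol


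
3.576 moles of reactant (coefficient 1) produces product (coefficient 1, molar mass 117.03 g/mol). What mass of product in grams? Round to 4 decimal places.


Use the coefficient ratio to convert reactant moles to product moles, then multiply by the product's molar mass.
moles_P = moles_R * (coeff_P / coeff_R) = 3.576 * (1/1) = 3.576
mass_P = moles_P * M_P = 3.576 * 117.03
mass_P = 418.49928 g, rounded to 4 dp:

418.4993 g


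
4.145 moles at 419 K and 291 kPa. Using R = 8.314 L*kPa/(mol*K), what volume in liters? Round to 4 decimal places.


PV = nRT, solve for V = nRT / P.
nRT = 4.145 * 8.314 * 419 = 14439.3811
V = 14439.3811 / 291
V = 49.61986632 L, rounded to 4 dp:

49.6199 L


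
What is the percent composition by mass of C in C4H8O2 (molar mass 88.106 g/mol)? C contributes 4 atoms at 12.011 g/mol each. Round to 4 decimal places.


pct = 100 * (n_elem * M_elem) / M_total
mass_contribution = 4 * 12.011 = 48.044 g/mol
pct = 100 * 48.044 / 88.106
pct = 54.52977096 %, rounded to 4 dp:

54.5298 %


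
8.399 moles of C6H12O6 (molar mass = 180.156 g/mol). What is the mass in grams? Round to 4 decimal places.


mass = n * M
mass = 8.399 * 180.156
mass = 1513.130244 g, rounded to 4 dp:

1513.1302 g


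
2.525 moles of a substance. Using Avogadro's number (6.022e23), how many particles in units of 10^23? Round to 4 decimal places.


N = n * NA, then divide by 1e23 for the requested units.
N / 1e23 = n * 6.022
N / 1e23 = 2.525 * 6.022
N / 1e23 = 15.20555, rounded to 4 dp:

15.2056


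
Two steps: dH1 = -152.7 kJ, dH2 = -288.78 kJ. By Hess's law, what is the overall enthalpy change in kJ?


Hess's law: enthalpy is a state function, so add the step enthalpies.
dH_total = dH1 + dH2 = -152.7 + (-288.78)
dH_total = -441.48 kJ:

-441.48 kJ


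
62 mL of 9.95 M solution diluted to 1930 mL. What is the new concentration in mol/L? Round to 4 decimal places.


Dilution: M1*V1 = M2*V2, solve for M2.
M2 = M1*V1 / V2
M2 = 9.95 * 62 / 1930
M2 = 616.9 / 1930
M2 = 0.31963731 mol/L, rounded to 4 dp:

0.3196 mol/L


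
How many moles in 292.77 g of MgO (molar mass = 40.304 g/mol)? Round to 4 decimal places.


n = mass / M
n = 292.77 / 40.304
n = 7.26404327 mol, rounded to 4 dp:

7.2640 mol


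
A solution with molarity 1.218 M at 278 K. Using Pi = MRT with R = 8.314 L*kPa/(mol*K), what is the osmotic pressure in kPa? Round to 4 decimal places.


Osmotic pressure (van't Hoff): Pi = M*R*T.
RT = 8.314 * 278 = 2311.292
Pi = 1.218 * 2311.292
Pi = 2815.153656 kPa, rounded to 4 dp:

2815.1537 kPa


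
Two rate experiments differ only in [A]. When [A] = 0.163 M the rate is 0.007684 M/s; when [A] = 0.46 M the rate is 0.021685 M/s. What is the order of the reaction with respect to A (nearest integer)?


Rate is proportional to [A]^n, so rate2/rate1 = ([A]2/[A]1)^n. Take logs to solve for n.
rate2/rate1 = 0.021685 / 0.007684 = 2.8221
[A]2/[A]1 = 0.46 / 0.163 = 2.8221
n = ln(2.8221) / ln(2.8221) = 1.0
Nearest integer order:

1


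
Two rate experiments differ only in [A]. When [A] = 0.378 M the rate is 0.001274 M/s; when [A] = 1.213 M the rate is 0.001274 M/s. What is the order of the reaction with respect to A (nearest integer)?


Rate is proportional to [A]^n, so rate2/rate1 = ([A]2/[A]1)^n. Take logs to solve for n.
rate2/rate1 = 0.001274 / 0.001274 = 1.0
[A]2/[A]1 = 1.213 / 0.378 = 3.209
n = ln(1.0) / ln(3.209) = 0.0
Nearest integer order:

0


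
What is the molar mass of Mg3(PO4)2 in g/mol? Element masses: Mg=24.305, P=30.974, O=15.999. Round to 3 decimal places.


M = sum(count * atomic_mass) over atoms.
M = 3*24.305 + 2*30.974 + 8*15.999
M = 72.915 + 61.948 + 127.992
M = 262.855 g/mol, rounded to 3 dp:

262.855 g/mol


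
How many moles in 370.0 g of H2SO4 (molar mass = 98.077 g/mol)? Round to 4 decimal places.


n = mass / M
n = 370.0 / 98.077
n = 3.77254606 mol, rounded to 4 dp:

3.7725 mol


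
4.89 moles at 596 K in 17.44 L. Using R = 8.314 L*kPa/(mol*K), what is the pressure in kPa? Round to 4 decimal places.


PV = nRT, solve for P = nRT / V.
nRT = 4.89 * 8.314 * 596 = 24230.6542
P = 24230.6542 / 17.44
P = 1389.37237385 kPa, rounded to 4 dp:

1389.3724 kPa


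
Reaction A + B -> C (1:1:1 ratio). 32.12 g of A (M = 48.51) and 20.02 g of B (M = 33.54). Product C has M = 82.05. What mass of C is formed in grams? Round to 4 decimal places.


Find moles of each reactant; the smaller value is the limiting reagent in a 1:1:1 reaction, so moles_C equals moles of the limiter.
n_A = mass_A / M_A = 32.12 / 48.51 = 0.662132 mol
n_B = mass_B / M_B = 20.02 / 33.54 = 0.596899 mol
Limiting reagent: B (smaller), n_limiting = 0.596899 mol
mass_C = n_limiting * M_C = 0.596899 * 82.05
mass_C = 48.97556295 g, rounded to 4 dp:

48.9756 g


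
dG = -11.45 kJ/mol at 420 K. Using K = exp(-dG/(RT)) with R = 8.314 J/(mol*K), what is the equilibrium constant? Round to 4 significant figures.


dG is in kJ/mol; multiply by 1000 to match R in J/(mol*K).
RT = 8.314 * 420 = 3491.88 J/mol
exponent = -dG*1000 / (RT) = -(-11.45*1000) / 3491.88 = 3.27903593
K = exp(3.27903593)
K = 26.550164, rounded to 4 significant figures:

26.55


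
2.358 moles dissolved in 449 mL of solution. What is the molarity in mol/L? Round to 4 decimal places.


Convert volume to liters: V_L = V_mL / 1000.
V_L = 449 / 1000 = 0.449 L
M = n / V_L = 2.358 / 0.449
M = 5.25167038 mol/L, rounded to 4 dp:

5.2517 mol/L


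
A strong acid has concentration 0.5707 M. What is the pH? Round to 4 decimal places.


A strong acid dissociates completely, so [H+] equals the given concentration.
pH = -log10([H+]) = -log10(0.5707)
pH = 0.24359213, rounded to 4 dp:

0.2436


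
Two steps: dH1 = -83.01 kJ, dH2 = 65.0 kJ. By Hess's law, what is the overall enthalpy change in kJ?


Hess's law: enthalpy is a state function, so add the step enthalpies.
dH_total = dH1 + dH2 = -83.01 + (65.0)
dH_total = -18.01 kJ:

-18.01 kJ


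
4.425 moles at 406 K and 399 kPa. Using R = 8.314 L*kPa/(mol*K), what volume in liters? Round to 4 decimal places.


PV = nRT, solve for V = nRT / P.
nRT = 4.425 * 8.314 * 406 = 14936.5167
V = 14936.5167 / 399
V = 37.43487895 L, rounded to 4 dp:

37.4349 L


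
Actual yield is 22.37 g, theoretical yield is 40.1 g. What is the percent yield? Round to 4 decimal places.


% yield = 100 * actual / theoretical
% yield = 100 * 22.37 / 40.1
% yield = 55.78553616 %, rounded to 4 dp:

55.7855 %


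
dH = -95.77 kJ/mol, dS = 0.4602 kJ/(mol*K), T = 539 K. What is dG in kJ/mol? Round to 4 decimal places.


Gibbs: dG = dH - T*dS (consistent units, dS already in kJ/(mol*K)).
T*dS = 539 * 0.4602 = 248.0478
dG = -95.77 - (248.0478)
dG = -343.8178 kJ/mol, rounded to 4 dp:

-343.8178 kJ/mol


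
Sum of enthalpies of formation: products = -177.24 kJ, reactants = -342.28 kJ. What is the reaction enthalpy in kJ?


dH_rxn = sum(dH_f products) - sum(dH_f reactants)
dH_rxn = -177.24 - (-342.28)
dH_rxn = 165.04 kJ:

165.04 kJ


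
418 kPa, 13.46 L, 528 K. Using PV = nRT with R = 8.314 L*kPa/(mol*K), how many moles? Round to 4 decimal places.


PV = nRT, solve for n = PV / (RT).
PV = 418 * 13.46 = 5626.28
RT = 8.314 * 528 = 4389.792
n = 5626.28 / 4389.792
n = 1.28167348 mol, rounded to 4 dp:

1.2817 mol


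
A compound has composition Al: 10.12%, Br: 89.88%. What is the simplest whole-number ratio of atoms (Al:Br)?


Assume 100 g of compound, divide each mass% by atomic mass to get moles, then normalize by the smallest to get a raw atom ratio.
Moles per 100 g: Al: 10.12/26.982 = 0.3751, Br: 89.88/79.904 = 1.1248
Raw ratio (divide by min = 0.3751): Al: 1.0, Br: 2.999
Multiply by 1 to clear fractions: Al: 1.0 ~= 1, Br: 2.999 ~= 3
Reduce by GCD to get the simplest whole-number ratio:

1:3


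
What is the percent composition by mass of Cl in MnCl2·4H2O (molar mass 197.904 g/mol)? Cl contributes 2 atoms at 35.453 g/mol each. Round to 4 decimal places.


pct = 100 * (n_elem * M_elem) / M_total
mass_contribution = 2 * 35.453 = 70.906 g/mol
pct = 100 * 70.906 / 197.904
pct = 35.8284825 %, rounded to 4 dp:

35.8285 %


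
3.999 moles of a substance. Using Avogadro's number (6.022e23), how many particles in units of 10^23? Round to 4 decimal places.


N = n * NA, then divide by 1e23 for the requested units.
N / 1e23 = n * 6.022
N / 1e23 = 3.999 * 6.022
N / 1e23 = 24.081978, rounded to 4 dp:

24.0820


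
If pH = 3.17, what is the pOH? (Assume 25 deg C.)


At 25 deg C, pH + pOH = 14.
pOH = 14 - pH = 14 - 3.17
pOH = 10.83:

10.83


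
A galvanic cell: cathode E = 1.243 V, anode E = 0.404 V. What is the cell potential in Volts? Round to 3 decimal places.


Standard cell potential: E_cell = E_cathode - E_anode.
E_cell = 1.243 - (0.404)
E_cell = 0.839 V, rounded to 3 dp:

0.839 V


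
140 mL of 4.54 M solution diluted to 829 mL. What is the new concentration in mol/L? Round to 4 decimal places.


Dilution: M1*V1 = M2*V2, solve for M2.
M2 = M1*V1 / V2
M2 = 4.54 * 140 / 829
M2 = 635.6 / 829
M2 = 0.76670688 mol/L, rounded to 4 dp:

0.7667 mol/L


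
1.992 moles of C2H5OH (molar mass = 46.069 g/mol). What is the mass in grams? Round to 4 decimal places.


mass = n * M
mass = 1.992 * 46.069
mass = 91.769448 g, rounded to 4 dp:

91.7694 g


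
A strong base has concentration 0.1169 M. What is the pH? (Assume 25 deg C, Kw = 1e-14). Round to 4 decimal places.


A strong base dissociates completely, so [OH-] equals the given concentration.
pOH = -log10([OH-]) = -log10(0.1169) = 0.932185
pH = 14 - pOH = 14 - 0.932185
pH = 13.067815, rounded to 4 dp:

13.0678


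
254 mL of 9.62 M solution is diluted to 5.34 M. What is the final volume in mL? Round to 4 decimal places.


Dilution: M1*V1 = M2*V2, solve for V2.
V2 = M1*V1 / M2
V2 = 9.62 * 254 / 5.34
V2 = 2443.48 / 5.34
V2 = 457.58052434 mL, rounded to 4 dp:

457.5805 mL


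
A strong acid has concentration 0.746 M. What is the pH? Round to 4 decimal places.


A strong acid dissociates completely, so [H+] equals the given concentration.
pH = -log10([H+]) = -log10(0.746)
pH = 0.12726117, rounded to 4 dp:

0.1273


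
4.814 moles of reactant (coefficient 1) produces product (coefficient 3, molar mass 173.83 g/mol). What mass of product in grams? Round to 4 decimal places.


Use the coefficient ratio to convert reactant moles to product moles, then multiply by the product's molar mass.
moles_P = moles_R * (coeff_P / coeff_R) = 4.814 * (3/1) = 14.442
mass_P = moles_P * M_P = 14.442 * 173.83
mass_P = 2510.45286 g, rounded to 4 dp:

2510.4529 g


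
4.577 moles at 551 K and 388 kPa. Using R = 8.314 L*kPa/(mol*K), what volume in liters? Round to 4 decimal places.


PV = nRT, solve for V = nRT / P.
nRT = 4.577 * 8.314 * 551 = 20967.3011
V = 20967.3011 / 388
V = 54.03943582 L, rounded to 4 dp:

54.0394 L


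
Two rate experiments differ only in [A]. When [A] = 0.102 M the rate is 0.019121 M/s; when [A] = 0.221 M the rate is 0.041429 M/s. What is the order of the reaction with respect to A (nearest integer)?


Rate is proportional to [A]^n, so rate2/rate1 = ([A]2/[A]1)^n. Take logs to solve for n.
rate2/rate1 = 0.041429 / 0.019121 = 2.1667
[A]2/[A]1 = 0.221 / 0.102 = 2.1667
n = ln(2.1667) / ln(2.1667) = 1.0
Nearest integer order:

1


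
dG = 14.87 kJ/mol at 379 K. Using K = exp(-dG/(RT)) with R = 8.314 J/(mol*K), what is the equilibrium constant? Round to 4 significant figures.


dG is in kJ/mol; multiply by 1000 to match R in J/(mol*K).
RT = 8.314 * 379 = 3151.006 J/mol
exponent = -dG*1000 / (RT) = -(14.87*1000) / 3151.006 = -4.7191278
K = exp(-4.7191278)
K = 0.0089229578, rounded to 4 significant figures:

0.008923


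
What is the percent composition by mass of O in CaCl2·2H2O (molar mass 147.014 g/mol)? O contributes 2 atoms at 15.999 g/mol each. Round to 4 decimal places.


pct = 100 * (n_elem * M_elem) / M_total
mass_contribution = 2 * 15.999 = 31.998 g/mol
pct = 100 * 31.998 / 147.014
pct = 21.76527406 %, rounded to 4 dp:

21.7653 %


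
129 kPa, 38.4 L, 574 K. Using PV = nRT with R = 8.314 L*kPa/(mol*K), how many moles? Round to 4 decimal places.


PV = nRT, solve for n = PV / (RT).
PV = 129 * 38.4 = 4953.6
RT = 8.314 * 574 = 4772.236
n = 4953.6 / 4772.236
n = 1.03800399 mol, rounded to 4 dp:

1.0380 mol


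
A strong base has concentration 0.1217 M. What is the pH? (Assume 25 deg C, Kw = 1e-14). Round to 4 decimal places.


A strong base dissociates completely, so [OH-] equals the given concentration.
pOH = -log10([OH-]) = -log10(0.1217) = 0.914709
pH = 14 - pOH = 14 - 0.914709
pH = 13.085291, rounded to 4 dp:

13.0853


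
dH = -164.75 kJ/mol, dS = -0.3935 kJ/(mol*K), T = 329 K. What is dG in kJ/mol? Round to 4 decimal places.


Gibbs: dG = dH - T*dS (consistent units, dS already in kJ/(mol*K)).
T*dS = 329 * -0.3935 = -129.4615
dG = -164.75 - (-129.4615)
dG = -35.2885 kJ/mol, rounded to 4 dp:

-35.2885 kJ/mol


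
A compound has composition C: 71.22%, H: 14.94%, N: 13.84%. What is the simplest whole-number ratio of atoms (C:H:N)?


Assume 100 g of compound, divide each mass% by atomic mass to get moles, then normalize by the smallest to get a raw atom ratio.
Moles per 100 g: C: 71.22/12.011 = 5.9296, H: 14.94/1.008 = 14.8214, N: 13.84/14.007 = 0.9881
Raw ratio (divide by min = 0.9881): C: 6.001, H: 15.0, N: 1.0
Multiply by 1 to clear fractions: C: 6.001 ~= 6, H: 15.0 ~= 15, N: 1.0 ~= 1
Reduce by GCD to get the simplest whole-number ratio:

6:15:1


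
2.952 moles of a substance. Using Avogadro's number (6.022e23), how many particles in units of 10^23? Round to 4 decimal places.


N = n * NA, then divide by 1e23 for the requested units.
N / 1e23 = n * 6.022
N / 1e23 = 2.952 * 6.022
N / 1e23 = 17.776944, rounded to 4 dp:

17.7769


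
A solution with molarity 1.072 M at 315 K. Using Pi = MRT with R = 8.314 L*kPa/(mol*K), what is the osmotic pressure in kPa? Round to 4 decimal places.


Osmotic pressure (van't Hoff): Pi = M*R*T.
RT = 8.314 * 315 = 2618.91
Pi = 1.072 * 2618.91
Pi = 2807.47152 kPa, rounded to 4 dp:

2807.4715 kPa


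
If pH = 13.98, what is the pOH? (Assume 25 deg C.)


At 25 deg C, pH + pOH = 14.
pOH = 14 - pH = 14 - 13.98
pOH = 0.02:

0.02


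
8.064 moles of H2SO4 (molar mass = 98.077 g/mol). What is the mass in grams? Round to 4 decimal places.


mass = n * M
mass = 8.064 * 98.077
mass = 790.892928 g, rounded to 4 dp:

790.8929 g


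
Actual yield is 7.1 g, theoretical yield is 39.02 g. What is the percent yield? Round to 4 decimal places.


% yield = 100 * actual / theoretical
% yield = 100 * 7.1 / 39.02
% yield = 18.19579703 %, rounded to 4 dp:

18.1958 %


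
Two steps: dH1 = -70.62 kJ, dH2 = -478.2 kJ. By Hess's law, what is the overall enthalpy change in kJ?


Hess's law: enthalpy is a state function, so add the step enthalpies.
dH_total = dH1 + dH2 = -70.62 + (-478.2)
dH_total = -548.82 kJ:

-548.82 kJ


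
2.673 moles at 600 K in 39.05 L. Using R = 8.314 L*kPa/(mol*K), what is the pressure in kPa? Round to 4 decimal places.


PV = nRT, solve for P = nRT / V.
nRT = 2.673 * 8.314 * 600 = 13333.9932
P = 13333.9932 / 39.05
P = 341.45949296 kPa, rounded to 4 dp:

341.4595 kPa


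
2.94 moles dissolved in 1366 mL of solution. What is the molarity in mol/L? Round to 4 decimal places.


Convert volume to liters: V_L = V_mL / 1000.
V_L = 1366 / 1000 = 1.366 L
M = n / V_L = 2.94 / 1.366
M = 2.1522694 mol/L, rounded to 4 dp:

2.1523 mol/L


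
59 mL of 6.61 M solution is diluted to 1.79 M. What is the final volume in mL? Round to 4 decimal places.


Dilution: M1*V1 = M2*V2, solve for V2.
V2 = M1*V1 / M2
V2 = 6.61 * 59 / 1.79
V2 = 389.99 / 1.79
V2 = 217.87150838 mL, rounded to 4 dp:

217.8715 mL


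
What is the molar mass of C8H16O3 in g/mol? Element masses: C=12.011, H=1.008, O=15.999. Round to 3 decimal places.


M = sum(count * atomic_mass) over atoms.
M = 8*12.011 + 16*1.008 + 3*15.999
M = 96.088 + 16.128 + 47.997
M = 160.213 g/mol, rounded to 3 dp:

160.213 g/mol


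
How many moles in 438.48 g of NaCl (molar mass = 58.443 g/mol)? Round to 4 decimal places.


n = mass / M
n = 438.48 / 58.443
n = 7.50269493 mol, rounded to 4 dp:

7.5027 mol


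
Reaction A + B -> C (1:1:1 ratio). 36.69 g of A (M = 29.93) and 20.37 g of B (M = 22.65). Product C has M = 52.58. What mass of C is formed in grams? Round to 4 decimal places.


Find moles of each reactant; the smaller value is the limiting reagent in a 1:1:1 reaction, so moles_C equals moles of the limiter.
n_A = mass_A / M_A = 36.69 / 29.93 = 1.22586 mol
n_B = mass_B / M_B = 20.37 / 22.65 = 0.899338 mol
Limiting reagent: B (smaller), n_limiting = 0.899338 mol
mass_C = n_limiting * M_C = 0.899338 * 52.58
mass_C = 47.28719204 g, rounded to 4 dp:

47.2872 g


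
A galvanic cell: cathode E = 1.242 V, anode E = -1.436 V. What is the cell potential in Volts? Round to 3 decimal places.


Standard cell potential: E_cell = E_cathode - E_anode.
E_cell = 1.242 - (-1.436)
E_cell = 2.678 V, rounded to 3 dp:

2.678 V


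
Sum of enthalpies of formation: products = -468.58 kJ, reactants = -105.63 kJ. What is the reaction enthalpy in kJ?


dH_rxn = sum(dH_f products) - sum(dH_f reactants)
dH_rxn = -468.58 - (-105.63)
dH_rxn = -362.95 kJ:

-362.95 kJ


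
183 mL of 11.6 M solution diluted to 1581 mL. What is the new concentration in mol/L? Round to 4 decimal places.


Dilution: M1*V1 = M2*V2, solve for M2.
M2 = M1*V1 / V2
M2 = 11.6 * 183 / 1581
M2 = 2122.8 / 1581
M2 = 1.3426945 mol/L, rounded to 4 dp:

1.3427 mol/L


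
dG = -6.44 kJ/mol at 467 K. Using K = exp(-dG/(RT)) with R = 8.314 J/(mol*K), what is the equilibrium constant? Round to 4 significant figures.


dG is in kJ/mol; multiply by 1000 to match R in J/(mol*K).
RT = 8.314 * 467 = 3882.638 J/mol
exponent = -dG*1000 / (RT) = -(-6.44*1000) / 3882.638 = 1.65866609
K = exp(1.65866609)
K = 5.2523001, rounded to 4 significant figures:

5.252


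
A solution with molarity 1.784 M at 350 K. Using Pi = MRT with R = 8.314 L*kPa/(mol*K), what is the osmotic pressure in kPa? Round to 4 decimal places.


Osmotic pressure (van't Hoff): Pi = M*R*T.
RT = 8.314 * 350 = 2909.9
Pi = 1.784 * 2909.9
Pi = 5191.2616 kPa, rounded to 4 dp:

5191.2616 kPa


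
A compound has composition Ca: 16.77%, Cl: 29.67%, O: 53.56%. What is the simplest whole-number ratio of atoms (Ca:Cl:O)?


Assume 100 g of compound, divide each mass% by atomic mass to get moles, then normalize by the smallest to get a raw atom ratio.
Moles per 100 g: Ca: 16.77/40.078 = 0.4184, Cl: 29.67/35.453 = 0.8369, O: 53.56/15.999 = 3.3477
Raw ratio (divide by min = 0.4184): Ca: 1.0, Cl: 2.0, O: 8.001
Multiply by 1 to clear fractions: Ca: 1.0 ~= 1, Cl: 2.0 ~= 2, O: 8.001 ~= 8
Reduce by GCD to get the simplest whole-number ratio:

1:2:8


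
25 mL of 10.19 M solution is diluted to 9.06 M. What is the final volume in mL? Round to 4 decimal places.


Dilution: M1*V1 = M2*V2, solve for V2.
V2 = M1*V1 / M2
V2 = 10.19 * 25 / 9.06
V2 = 254.75 / 9.06
V2 = 28.11810155 mL, rounded to 4 dp:

28.1181 mL
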